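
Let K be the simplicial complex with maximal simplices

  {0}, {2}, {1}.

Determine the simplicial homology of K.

We work with the vertex ordering 0 < 1 < 2. The simplices of K, each written with vertices in increasing order, are:

  0-simplices (3): [0], [1], [2]

so the chain groups are C_0 ≅ Z^3.

From H_k ≅ ker(∂_k) / im(∂_{k+1}) we obtain:

  H_0: rank C_0 − rank ∂_1 = 3 − 0 = 3, and there is no ∂_1, so H_0 ≅ Z^3.

H_0 ≅ Z^3.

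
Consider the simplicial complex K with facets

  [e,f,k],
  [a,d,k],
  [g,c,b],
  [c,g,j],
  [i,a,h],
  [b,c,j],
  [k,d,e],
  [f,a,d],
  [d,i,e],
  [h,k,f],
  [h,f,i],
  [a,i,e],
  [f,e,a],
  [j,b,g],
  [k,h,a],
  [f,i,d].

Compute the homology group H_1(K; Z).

Fix the vertex order a < b < c < d < e < f < g < h < i < j < k and write every simplex with vertices in increasing order. Then dim K = 2 and the simplices of K are:

  0-simplices (11): a, b, c, d, e, f, g, h, i, j, k
  1-simplices (24): ad, ae, af, ah, ai, ak, bc, bg, bj, cg, cj, de, df, di, dk, ef, ei, ek, fh, fi, fk, gj, hi, hk
  2-simplices (16): adf, adk, aef, aei, ahi, ahk, bcg, bcj, bgj, cgj, dei, dek, dfi, efk, fhi, fhk

giving chain groups C_0 ≅ Z^11, C_1 ≅ Z^24, C_2 ≅ Z^16.

∂_1: C_1 → C_0 is given by ∂[p,q] = [q] − [p].
As a 11×24 matrix over Z this has rank 9, with invariant factors (1,1,1,1,1,1,1,1,1).

Boundary ∂_2: C_2 → C_1 sends each 2-simplex [p,q,r] to [q,r] − [p,r] + [p,q]. For instance
  ∂fhi = hi − fi + fh,
  ∂aei = ei − ai + ae.
This gives a 24×16 integer matrix of rank 15; reducing to Smith normal form yields diagonal entries (1,1,1,1,1,1,1,1,1,1,1,1,1,1,2).

From H_k ≅ ker(∂_k) / im(∂_{k+1}) we obtain:

  H_1: rank ker ∂_1 − rank ∂_2 = (24 − 9) − 15 = 0, and ∂_2 has invariant factor 2 > 1, so H_1 = Z/2Z.

H_1 ≅ Z/2Z.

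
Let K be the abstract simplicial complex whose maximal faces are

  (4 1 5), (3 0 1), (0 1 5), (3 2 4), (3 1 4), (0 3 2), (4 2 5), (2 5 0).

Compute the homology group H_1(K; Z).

H_1 = 0.

K has 6 vertices, 12 edges, 8 triangles.
rank ∂_1 = 5, rank ∂_2 = 7 ⇒ b_1 = 12 − 5 − 7 = 0; all invariant factors of ∂_2 are 1 so no torsion. So H_1 = 0.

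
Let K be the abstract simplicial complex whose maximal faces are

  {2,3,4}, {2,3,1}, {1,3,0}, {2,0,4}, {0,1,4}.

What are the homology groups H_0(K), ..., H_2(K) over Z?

H_0 = Z,  H_1 = Z,  H_2 = 0.

Fix the vertex order 0 < 1 < 2 < 3 < 4 and write every simplex with vertices in increasing order. Then dim K = 2 and the simplices of K are:

  0-simplices (5): [0], [1], [2], [3], [4]
  1-simplices (10): [0,1], [0,2], [0,3], [0,4], [1,2], [1,3], [1,4], [2,3], [2,4], [3,4]
  2-simplices (5): [0,1,3], [0,1,4], [0,2,4], [1,2,3], [2,3,4]

Hence C_0 ≅ Z^5, C_1 ≅ Z^10, C_2 ≅ Z^5.

∂_1: C_1 → C_0 maps an edge to its endpoints' difference, ∂[p,q] = q − p.
The 5×10 boundary matrix has rank 4 and Smith normal form diag(1,1,1,1).

The boundary map ∂_2: C_2 → C_1 sends each 2-simplex [p,q,r] to [q,r] − [p,r] + [p,q]. For instance
  ∂[2,3,4] = [3,4] − [2,4] + [2,3],
  ∂[0,1,3] = [1,3] − [0,3] + [0,1].
The 10×5 boundary matrix has rank 5 and Smith normal form diag(1,1,1,1,1).

Reading off H_k = ker ∂_k / im ∂_{k+1}:

  H_0: rank C_0 − rank ∂_1 = 5 − 4 = 1, and the invariant factors of ∂_1 are all 1, so H_0 ≅ Z.
  H_1: rank ker ∂_1 − rank ∂_2 = (10 − 4) − 5 = 1, and the invariant factors of ∂_2 are all 1, so H_1 ≅ Z.
  H_2: rank ker ∂_2 − rank ∂_3 = (5 − 5) − 0 = 0, and there is no ∂_3, so H_2 ≅ 0.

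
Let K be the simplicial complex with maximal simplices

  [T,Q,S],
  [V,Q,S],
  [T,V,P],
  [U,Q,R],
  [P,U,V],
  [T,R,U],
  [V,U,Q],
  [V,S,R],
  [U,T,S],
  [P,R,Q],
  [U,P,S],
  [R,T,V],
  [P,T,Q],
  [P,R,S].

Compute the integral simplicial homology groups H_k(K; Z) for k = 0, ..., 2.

Take the total order P < Q < R < S < T < U < V on the vertex set. Then K (dimension 2) consists of the simplices:

  0-simplices (7): P, Q, R, S, T, U, V
  1-simplices (21): PQ, PR, PS, PT, PU, PV, QR, QS, QT, QU, QV, RS, RT, RU, RV, ST, SU, SV, TU, TV, UV
  2-simplices (14): PQR, PQT, PRS, PSU, PTV, PUV, QRU, QST, QSV, QUV, RSV, RTU, RTV, STU

giving chain groups C_0 ≅ Z^7, C_1 ≅ Z^21, C_2 ≅ Z^14.

Boundary ∂_1: C_1 → C_0 maps an edge to its endpoints' difference, ∂[p,q] = q − p.
As a 7×21 matrix over Z this has rank 6, with invariant factors (1,1,1,1,1,1).

∂_2: C_2 → C_1 sends each 2-simplex [p,q,r] to [q,r] − [p,r] + [p,q]. For instance
  ∂PUV = UV − PV + PU,
  ∂RSV = SV − RV + RS.
As a 21×14 matrix over Z this has rank 13, with invariant factors (1,1,1,1,1,1,1,1,1,1,1,1,1).

Now H_k = ker ∂_k / im ∂_{k+1}, so:

  H_0: rank C_0 − rank ∂_1 = 7 − 6 = 1, and the invariant factors of ∂_1 are all 1, so H_0 ≅ Z.
  H_1: rank ker ∂_1 − rank ∂_2 = (21 − 6) − 13 = 2, and the invariant factors of ∂_2 are all 1, so H_1 ≅ Z^2.
  H_2: rank ker ∂_2 − rank ∂_3 = (14 − 13) − 0 = 1, and there is no ∂_3, so H_2 ≅ Z.

(K is a triangulation of the torus T^2.)

H_0 ≅ Z,  H_1 ≅ Z^2,  H_2 ≅ Z.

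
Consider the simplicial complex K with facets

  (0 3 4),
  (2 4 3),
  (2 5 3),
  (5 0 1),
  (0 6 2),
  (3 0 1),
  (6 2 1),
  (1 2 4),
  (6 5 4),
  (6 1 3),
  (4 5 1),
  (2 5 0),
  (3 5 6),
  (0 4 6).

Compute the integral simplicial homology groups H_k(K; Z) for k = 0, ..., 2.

Take the total order 0 < 1 < 2 < 3 < 4 < 5 < 6 on the vertex set. Then K (dimension 2) consists of the simplices:

  0-simplices (7): [0], [1], [2], [3], [4], [5], [6]
  1-simplices (21): [0,1], [0,2], [0,3], [0,4], [0,5], [0,6], [1,2], [1,3], [1,4], [1,5], [1,6], [2,3], [2,4], [2,5], [2,6], [3,4], [3,5], [3,6], [4,5], [4,6], [5,6]
  2-simplices (14): [0,1,3], [0,1,5], [0,2,5], [0,2,6], [0,3,4], [0,4,6], [1,2,4], [1,2,6], [1,3,6], [1,4,5], [2,3,4], [2,3,5], [3,5,6], [4,5,6]

so the chain groups are C_0 ≅ Z^7, C_1 ≅ Z^21, C_2 ≅ Z^14.

∂_1: C_1 → C_0 maps an edge to its endpoints' difference, ∂[p,q] = q − p.
The 7×21 boundary matrix has rank 6 and Smith normal form diag(1,1,1,1,1,1).

The boundary map ∂_2: C_2 → C_1 sends each 2-simplex [p,q,r] to [q,r] − [p,r] + [p,q]. For instance
  ∂[2,3,4] = [3,4] − [2,4] + [2,3],
  ∂[0,4,6] = [4,6] − [0,6] + [0,4].
The resulting 21×14 matrix has rank 13, and its Smith normal form has invariant factors (1,1,1,1,1,1,1,1,1,1,1,1,1).

Now H_k = ker ∂_k / im ∂_{k+1}, so:

  H_0: rank C_0 − rank ∂_1 = 7 − 6 = 1, and the invariant factors of ∂_1 are all 1, so H_0 ≅ Z.
  H_1: rank ker ∂_1 − rank ∂_2 = (21 − 6) − 13 = 2, and the invariant factors of ∂_2 are all 1, so H_1 ≅ Z^2.
  H_2: rank ker ∂_2 − rank ∂_3 = (14 − 13) − 0 = 1, and there is no ∂_3, so H_2 ≅ Z.

As a check, the Euler characteristic is 7 − 21 + 14 = 0, which agrees with 1 − 2 + 1 = 0.
(K is a triangulation of the torus T^2.)

H_0 = Z,  H_1 = Z^2,  H_2 = Z.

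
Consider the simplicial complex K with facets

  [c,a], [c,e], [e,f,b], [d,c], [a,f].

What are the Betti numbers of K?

We work with the vertex ordering a < b < c < d < e < f. The simplices of K, each written with vertices in increasing order, are:

  0-simplices (6): a, b, c, d, e, f
  1-simplices (7): ac, af, be, bf, cd, ce, ef
  2-simplices (1): bef

so the chain groups are C_0 ≅ Z^6, C_1 ≅ Z^7, C_2 ≅ Z^1.

Boundary ∂_1: C_1 → C_0 maps an edge to its endpoints' difference, ∂[p,q] = q − p. For instance
  ∂ef = f − e.
The resulting 6×7 matrix has rank 5, and its Smith normal form has invariant factors (1,1,1,1,1).

∂_2: C_2 → C_1 sends each 2-simplex [p,q,r] to [q,r] − [p,r] + [p,q]. For instance
  ∂bef = ef − bf + be.
As a 7×1 matrix over Z this has rank 1, with invariant factors (1).

Computing H_k = (kernel of ∂_k) / (image of ∂_{k+1}):

  H_0: rank C_0 − rank ∂_1 = 6 − 5 = 1, and the invariant factors of ∂_1 are all 1, so H_0 = Z.
  H_1: rank ker ∂_1 − rank ∂_2 = (7 − 5) − 1 = 1, and the invariant factors of ∂_2 are all 1, so H_1 = Z.
  H_2: rank ker ∂_2 − rank ∂_3 = (1 − 1) − 0 = 0, and there is no ∂_3, so H_2 = 0.

As a check, the Euler characteristic is 6 − 7 + 1 = 0, which agrees with 1 − 1 + 0 = 0.

Hence the Betti numbers are b_0 = 1, b_1 = 1, b_2 = 0.

b_0 = 1, b_1 = 1, b_2 = 0.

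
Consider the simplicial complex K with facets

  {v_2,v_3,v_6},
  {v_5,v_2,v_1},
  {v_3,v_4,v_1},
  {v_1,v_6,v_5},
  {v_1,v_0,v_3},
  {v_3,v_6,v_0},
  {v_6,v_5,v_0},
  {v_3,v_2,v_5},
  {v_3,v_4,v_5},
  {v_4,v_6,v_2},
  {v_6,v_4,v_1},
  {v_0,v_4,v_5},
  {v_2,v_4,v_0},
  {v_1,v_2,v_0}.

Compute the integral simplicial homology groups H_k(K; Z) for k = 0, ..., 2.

We work with the vertex ordering v_0 < v_1 < v_2 < v_3 < v_4 < v_5 < v_6. The simplices of K, each written with vertices in increasing order, are:

  0-simplices (7): [v_0], [v_1], [v_2], [v_3], [v_4], [v_5], [v_6]
  1-simplices (21): (21 of them)
  2-simplices (14): (14 of them)

giving chain groups C_0 ≅ Z^7, C_1 ≅ Z^21, C_2 ≅ Z^14.

∂_1: C_1 → C_0 maps an edge to its endpoints' difference, ∂[p,q] = q − p. For instance
  ∂[v_2,v_4] = [v_4] − [v_2].
The 7×21 boundary matrix has rank 6 and Smith normal form diag(1,1,1,1,1,1).

∂_2: C_2 → C_1 acts by ∂[p,q,r] = [q,r] − [p,r] + [p,q]. For instance
  ∂[v_0,v_5,v_6] = [v_5,v_6] − [v_0,v_6] + [v_0,v_5],
  ∂[v_0,v_3,v_6] = [v_3,v_6] − [v_0,v_6] + [v_0,v_3].
As a 21×14 matrix over Z this has rank 13, with invariant factors (1,1,1,1,1,1,1,1,1,1,1,1,1).

Now H_k = ker ∂_k / im ∂_{k+1}, so:

  H_0: rank C_0 − rank ∂_1 = 7 − 6 = 1, and the invariant factors of ∂_1 are all 1, so H_0 ≅ Z.
  H_1: rank ker ∂_1 − rank ∂_2 = (21 − 6) − 13 = 2, and the invariant factors of ∂_2 are all 1, so H_1 ≅ Z^2.
  H_2: rank ker ∂_2 − rank ∂_3 = (14 − 13) − 0 = 1, and there is no ∂_3, so H_2 ≅ Z.

H_0 ≅ Z,  H_1 ≅ Z^2,  H_2 ≅ Z.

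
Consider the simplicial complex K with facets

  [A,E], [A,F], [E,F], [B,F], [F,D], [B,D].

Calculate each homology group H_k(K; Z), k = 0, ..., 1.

K has 5 vertices, 6 edges.
rank ∂_0 = 0, rank ∂_1 = 4 ⇒ b_0 = 5 − 0 − 4 = 1; all invariant factors of ∂_1 are 1 so no torsion. So H_0 ≅ Z.
rank ∂_1 = 4, rank ∂_2 = 0 ⇒ b_1 = 6 − 4 − 0 = 2. So H_1 ≅ Z^2.

H_0 ≅ Z,  H_1 ≅ Z^2.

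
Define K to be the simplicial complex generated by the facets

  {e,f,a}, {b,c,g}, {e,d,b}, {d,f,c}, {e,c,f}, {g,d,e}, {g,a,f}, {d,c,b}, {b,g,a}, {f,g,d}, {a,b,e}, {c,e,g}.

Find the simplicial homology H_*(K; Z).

K has 7 vertices, 18 edges, 12 triangles.
rank ∂_0 = 0, rank ∂_1 = 6 ⇒ b_0 = 7 − 0 − 6 = 1; all invariant factors of ∂_1 are 1 so no torsion. So H_0 ≅ Z.
rank ∂_1 = 6, rank ∂_2 = 12 ⇒ b_1 = 18 − 6 − 12 = 0; ∂_2 has invariant factor(s) [2] giving torsion. So H_1 ≅ Z/2.
rank ∂_2 = 12, rank ∂_3 = 0 ⇒ b_2 = 12 − 12 − 0 = 0. So H_2 ≅ 0.

H_0 ≅ Z,  H_1 ≅ Z/2,  H_2 = 0.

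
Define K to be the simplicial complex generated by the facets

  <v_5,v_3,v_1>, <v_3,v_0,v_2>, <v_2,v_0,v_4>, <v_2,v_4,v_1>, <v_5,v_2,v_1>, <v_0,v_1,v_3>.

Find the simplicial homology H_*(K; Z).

H_0 = Z,  H_1 = Z,  H_2 = 0.

K has 6 vertices, 12 edges, 6 triangles.
rank ∂_0 = 0, rank ∂_1 = 5 ⇒ b_0 = 6 − 0 − 5 = 1; all invariant factors of ∂_1 are 1 so no torsion. So H_0 ≅ Z.
rank ∂_1 = 5, rank ∂_2 = 6 ⇒ b_1 = 12 − 5 − 6 = 1; all invariant factors of ∂_2 are 1 so no torsion. So H_1 ≅ Z.
rank ∂_2 = 6, rank ∂_3 = 0 ⇒ b_2 = 6 − 6 − 0 = 0. So H_2 ≅ 0.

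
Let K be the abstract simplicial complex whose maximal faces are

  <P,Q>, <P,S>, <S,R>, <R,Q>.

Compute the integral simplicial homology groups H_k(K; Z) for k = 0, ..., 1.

K has 4 vertices, 4 edges.
rank ∂_0 = 0, rank ∂_1 = 3 ⇒ b_0 = 4 − 0 − 3 = 1; all invariant factors of ∂_1 are 1 so no torsion. So H_0 = Z.
rank ∂_1 = 3, rank ∂_2 = 0 ⇒ b_1 = 4 − 3 − 0 = 1. So H_1 = Z.

H_0 ≅ Z,  H_1 ≅ Z.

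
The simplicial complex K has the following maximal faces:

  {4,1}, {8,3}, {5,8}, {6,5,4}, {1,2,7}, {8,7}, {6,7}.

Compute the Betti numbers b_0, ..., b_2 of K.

b_0 = 1, b_1 = 2, b_2 = 0.

Take the total order 1 < 2 < 3 < 4 < 5 < 6 < 7 < 8 on the vertex set. Then K (dimension 2) consists of the simplices:

  0-simplices (8): [1], [2], [3], [4], [5], [6], [7], [8]
  1-simplices (11): [1,2], [1,4], [1,7], [2,7], [3,8], [4,5], [4,6], [5,6], [5,8], [6,7], [7,8]
  2-simplices (2): [1,2,7], [4,5,6]

giving chain groups C_0 ≅ Z^8, C_1 ≅ Z^11, C_2 ≅ Z^2.

∂_1: C_1 → C_0 sends each edge [p,q] (with p < q) to q − p.
The 8×11 boundary matrix has rank 7 and Smith normal form diag(1,1,1,1,1,1,1).

The boundary map ∂_2: C_2 → C_1 maps a triangle to the signed sum of its edges. For instance
  ∂[1,2,7] = [2,7] − [1,7] + [1,2],
  ∂[4,5,6] = [5,6] − [4,6] + [4,5].
This gives a 11×2 integer matrix of rank 2; reducing to Smith normal form yields diagonal entries (1,1).

Computing H_k = (kernel of ∂_k) / (image of ∂_{k+1}):

  H_0: rank C_0 − rank ∂_1 = 8 − 7 = 1, and the invariant factors of ∂_1 are all 1, so H_0 ≅ Z.
  H_1: rank ker ∂_1 − rank ∂_2 = (11 − 7) − 2 = 2, and the invariant factors of ∂_2 are all 1, so H_1 ≅ Z^2.
  H_2: rank ker ∂_2 − rank ∂_3 = (2 − 2) − 0 = 0, and there is no ∂_3, so H_2 ≅ 0.

As a check, the Euler characteristic is 8 − 11 + 2 = -1, which agrees with 1 − 2 + 0 = -1.

Hence the Betti numbers are b_0 = 1, b_1 = 2, b_2 = 0.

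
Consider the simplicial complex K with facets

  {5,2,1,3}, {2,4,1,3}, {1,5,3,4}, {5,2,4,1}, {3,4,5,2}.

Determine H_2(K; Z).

K has 5 vertices, 10 edges, 10 triangles, 5 3-simplices.
rank ∂_2 = 6, rank ∂_3 = 4 ⇒ b_2 = 10 − 6 − 4 = 0; all invariant factors of ∂_3 are 1 so no torsion. So H_2 ≅ 0.

H_2 = 0.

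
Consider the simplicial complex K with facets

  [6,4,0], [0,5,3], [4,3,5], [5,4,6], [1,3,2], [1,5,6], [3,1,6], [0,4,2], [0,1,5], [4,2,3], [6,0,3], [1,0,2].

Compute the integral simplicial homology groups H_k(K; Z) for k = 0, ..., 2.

H_0 = Z,  H_1 = Z_2,  H_2 = 0.

Fix the vertex order 0 < 1 < 2 < 3 < 4 < 5 < 6 and write every simplex with vertices in increasing order. Then dim K = 2 and the simplices of K are:

  0-simplices (7): [0], [1], [2], [3], [4], [5], [6]
  1-simplices (18): [0,1], [0,2], [0,3], [0,4], [0,5], [0,6], [1,2], [1,3], [1,5], [1,6], [2,3], [2,4], [3,4], [3,5], [3,6], [4,5], [4,6], [5,6]
  2-simplices (12): [0,1,2], [0,1,5], [0,2,4], [0,3,5], [0,3,6], [0,4,6], [1,2,3], [1,3,6], [1,5,6], [2,3,4], [3,4,5], [4,5,6]

giving chain groups C_0 ≅ Z^7, C_1 ≅ Z^18, C_2 ≅ Z^12.

∂_1: C_1 → C_0 sends each edge [p,q] (with p < q) to q − p. For instance
  ∂[0,6] = [6] − [0].
The 7×18 boundary matrix has rank 6 and Smith normal form diag(1,1,1,1,1,1).

∂_2: C_2 → C_1 acts by ∂[p,q,r] = [q,r] − [p,r] + [p,q]. For instance
  ∂[1,3,6] = [3,6] − [1,6] + [1,3],
  ∂[1,5,6] = [5,6] − [1,6] + [1,5].
This gives a 18×12 integer matrix of rank 12; reducing to Smith normal form yields diagonal entries (1,1,1,1,1,1,1,1,1,1,1,2).

From H_k ≅ ker(∂_k) / im(∂_{k+1}) we obtain:

  H_0: rank C_0 − rank ∂_1 = 7 − 6 = 1, and the invariant factors of ∂_1 are all 1, so H_0 = Z.
  H_1: rank ker ∂_1 − rank ∂_2 = (18 − 6) − 12 = 0, and ∂_2 has invariant factor 2 > 1, so H_1 = Z_2.
  H_2: rank ker ∂_2 − rank ∂_3 = (12 − 12) − 0 = 0, and there is no ∂_3, so H_2 = 0.

As a check, the Euler characteristic is 7 − 18 + 12 = 1, which agrees with 1 − 0 + 0 = 1.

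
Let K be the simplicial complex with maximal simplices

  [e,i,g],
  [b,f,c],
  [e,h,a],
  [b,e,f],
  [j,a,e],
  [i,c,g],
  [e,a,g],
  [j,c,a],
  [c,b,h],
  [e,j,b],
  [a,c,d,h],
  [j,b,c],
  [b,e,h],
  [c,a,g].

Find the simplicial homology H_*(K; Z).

Fix the vertex order a < b < c < d < e < f < g < h < i < j and write every simplex with vertices in increasing order. Then dim K = 3 and the simplices of K are:

  0-simplices (10): a, b, c, d, e, f, g, h, i, j
  1-simplices (24): ac, ad, ae, ag, ah, aj, bc, be, bf, bh, bj, cd, cf, cg, ch, ci, cj, dh, ef, eg, eh, ei, ej, gi
  2-simplices (17): acd, acg, ach, acj, adh, aeg, aeh, aej, bcf, bch, bcj, bef, beh, bej, cdh, cgi, egi
  3-simplices (1): acdh

giving chain groups C_0 ≅ Z^10, C_1 ≅ Z^24, C_2 ≅ Z^17, C_3 ≅ Z^1.

∂_1: C_1 → C_0 sends each edge [p,q] (with p < q) to q − p.
The resulting 10×24 matrix has rank 9, and its Smith normal form has invariant factors (1,1,1,1,1,1,1,1,1).

∂_2: C_2 → C_1 maps a triangle to the signed sum of its edges. For instance
  ∂aeg = eg − ag + ae,
  ∂bcj = cj − bj + bc.
The resulting 24×17 matrix has rank 15, and its Smith normal form has invariant factors (1,1,1,1,1,1,1,1,1,1,1,1,1,1,1).

∂_3: C_3 → C_2 sends each 3-simplex σ to the alternating sum Σ_i (−1)^i (σ with its i-th vertex removed). For instance
  ∂acdh = cdh − adh + ach − acd.
The resulting 17×1 matrix has rank 1, and its Smith normal form has invariant factors (1).

From H_k ≅ ker(∂_k) / im(∂_{k+1}) we obtain:

  H_0: rank C_0 − rank ∂_1 = 10 − 9 = 1, and the invariant factors of ∂_1 are all 1, so H_0 ≅ Z.
  H_1: rank ker ∂_1 − rank ∂_2 = (24 − 9) − 15 = 0, and the invariant factors of ∂_2 are all 1, so H_1 ≅ 0.
  H_2: rank ker ∂_2 − rank ∂_3 = (17 − 15) − 1 = 1, and the invariant factors of ∂_3 are all 1, so H_2 ≅ Z.
  H_3: rank ker ∂_3 − rank ∂_4 = (1 − 1) − 0 = 0, and there is no ∂_4, so H_3 ≅ 0.

H_0 = Z,  H_1 = 0,  H_2 = Z,  H_3 = 0.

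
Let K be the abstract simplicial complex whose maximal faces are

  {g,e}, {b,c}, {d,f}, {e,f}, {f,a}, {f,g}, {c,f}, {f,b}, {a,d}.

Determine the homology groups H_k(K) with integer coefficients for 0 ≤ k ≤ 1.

Take the total order a < b < c < d < e < f < g on the vertex set. Then K (dimension 1) consists of the simplices:

  0-simplices (7): a, b, c, d, e, f, g
  1-simplices (9): ad, af, bc, bf, cf, df, ef, eg, fg

giving chain groups C_0 ≅ Z^7, C_1 ≅ Z^9.

∂_1: C_1 → C_0 sends each edge [p,q] (with p < q) to q − p.
As a 7×9 matrix over Z this has rank 6, with invariant factors (1,1,1,1,1,1).

Reading off H_k = ker ∂_k / im ∂_{k+1}:

  H_0: rank C_0 − rank ∂_1 = 7 − 6 = 1, and the invariant factors of ∂_1 are all 1, so H_0 ≅ Z.
  H_1: rank ker ∂_1 − rank ∂_2 = (9 − 6) − 0 = 3, and there is no ∂_2, so H_1 ≅ Z^3.

H_0 = Z,  H_1 = Z^3.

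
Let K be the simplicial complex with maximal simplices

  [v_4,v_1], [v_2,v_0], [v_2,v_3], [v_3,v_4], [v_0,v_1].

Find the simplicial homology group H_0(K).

H_0 = Z.

We work with the vertex ordering v_0 < v_1 < v_2 < v_3 < v_4. The simplices of K, each written with vertices in increasing order, are:

  0-simplices (5): [v_0], [v_1], [v_2], [v_3], [v_4]
  1-simplices (5): [v_0,v_1], [v_0,v_2], [v_1,v_4], [v_2,v_3], [v_3,v_4]

so the chain groups are C_0 ≅ Z^5, C_1 ≅ Z^5.

∂_1: C_1 → C_0 maps an edge to its endpoints' difference, ∂[p,q] = q − p. For instance
  ∂[v_0,v_2] = [v_2] − [v_0].
This gives a 5×5 integer matrix of rank 4; reducing to Smith normal form yields diagonal entries (1,1,1,1).

From H_k ≅ ker(∂_k) / im(∂_{k+1}) we obtain:

  H_0: rank C_0 − rank ∂_1 = 5 − 4 = 1, and the invariant factors of ∂_1 are all 1, so H_0 ≅ Z.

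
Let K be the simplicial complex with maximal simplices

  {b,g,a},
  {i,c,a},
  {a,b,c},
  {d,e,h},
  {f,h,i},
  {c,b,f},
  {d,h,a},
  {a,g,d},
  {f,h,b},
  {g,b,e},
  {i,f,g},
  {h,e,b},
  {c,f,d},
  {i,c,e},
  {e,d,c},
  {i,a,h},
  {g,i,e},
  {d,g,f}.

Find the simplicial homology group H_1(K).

H_1 ≅ Z^2.

Order the vertices as a < b < c < d < e < f < g < h < i. Listing each simplex with vertices in this order, K has dimension 2 with simplices:

  0-simplices (9): a, b, c, d, e, f, g, h, i
  1-simplices (27): ab, ac, ad, ag, ah, ai, bc, be, bf, bg, bh, cd, ce, cf, ci, de, df, dg, dh, eg, eh, ei, fg, fh, fi, gi, hi
  2-simplices (18): abc, abg, aci, adg, adh, ahi, bcf, beg, beh, bfh, cde, cdf, cei, deh, dfg, egi, fgi, fhi

so the chain groups are C_0 ≅ Z^9, C_1 ≅ Z^27, C_2 ≅ Z^18.

∂_1: C_1 → C_0 maps an edge to its endpoints' difference, ∂[p,q] = q − p.
This gives a 9×27 integer matrix of rank 8; reducing to Smith normal form yields diagonal entries (1,1,1,1,1,1,1,1).

Boundary ∂_2: C_2 → C_1 sends each 2-simplex [p,q,r] to [q,r] − [p,r] + [p,q]. For instance
  ∂ahi = hi − ai + ah,
  ∂fhi = hi − fi + fh.
This gives a 27×18 integer matrix of rank 17; reducing to Smith normal form yields diagonal entries (1,1,1,1,1,1,1,1,1,1,1,1,1,1,1,1,1).

From H_k ≅ ker(∂_k) / im(∂_{k+1}) we obtain:

  H_1: rank ker ∂_1 − rank ∂_2 = (27 − 8) − 17 = 2, and the invariant factors of ∂_2 are all 1, so H_1 = Z^2.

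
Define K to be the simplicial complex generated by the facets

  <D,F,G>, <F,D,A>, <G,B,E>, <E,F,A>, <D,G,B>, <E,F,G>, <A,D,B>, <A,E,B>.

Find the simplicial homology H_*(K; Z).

Take the total order A < B < D < E < F < G on the vertex set. Then K (dimension 2) consists of the simplices:

  0-simplices (6): A, B, D, E, F, G
  1-simplices (12): AB, AD, AE, AF, BD, BE, BG, DF, DG, EF, EG, FG
  2-simplices (8): ABD, ABE, ADF, AEF, BDG, BEG, DFG, EFG

giving chain groups C_0 ≅ Z^6, C_1 ≅ Z^12, C_2 ≅ Z^8.

∂_1: C_1 → C_0 maps an edge to its endpoints' difference, ∂[p,q] = q − p. For instance
  ∂BD = D − B.
This gives a 6×12 integer matrix of rank 5; reducing to Smith normal form yields diagonal entries (1,1,1,1,1).

The boundary map ∂_2: C_2 → C_1 sends each 2-simplex [p,q,r] to [q,r] − [p,r] + [p,q]. For instance
  ∂ADF = DF − AF + AD,
  ∂AEF = EF − AF + AE.
As a 12×8 matrix over Z this has rank 7, with invariant factors (1,1,1,1,1,1,1).

Now H_k = ker ∂_k / im ∂_{k+1}, so:

  H_0: rank C_0 − rank ∂_1 = 6 − 5 = 1, and the invariant factors of ∂_1 are all 1, so H_0 ≅ Z.
  H_1: rank ker ∂_1 − rank ∂_2 = (12 − 5) − 7 = 0, and the invariant factors of ∂_2 are all 1, so H_1 ≅ 0.
  H_2: rank ker ∂_2 − rank ∂_3 = (8 − 7) − 0 = 1, and there is no ∂_3, so H_2 ≅ Z.

As a check, the Euler characteristic is 6 − 12 + 8 = 2, which agrees with 1 − 0 + 1 = 2.

H_0 = Z,  H_1 = 0,  H_2 = Z.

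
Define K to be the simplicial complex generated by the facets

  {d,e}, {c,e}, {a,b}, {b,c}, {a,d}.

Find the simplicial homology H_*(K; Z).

K has 5 vertices, 5 edges.
rank ∂_0 = 0, rank ∂_1 = 4 ⇒ b_0 = 5 − 0 − 4 = 1; all invariant factors of ∂_1 are 1 so no torsion. So H_0 = Z.
rank ∂_1 = 4, rank ∂_2 = 0 ⇒ b_1 = 5 − 4 − 0 = 1. So H_1 = Z.

H_0 = Z,  H_1 = Z.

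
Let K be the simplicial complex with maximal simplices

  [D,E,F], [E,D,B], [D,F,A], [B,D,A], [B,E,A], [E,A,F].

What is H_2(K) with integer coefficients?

K has 5 vertices, 9 edges, 6 triangles.
rank ∂_2 = 5, rank ∂_3 = 0 ⇒ b_2 = 6 − 5 − 0 = 1. So H_2 ≅ Z.

H_2 ≅ Z.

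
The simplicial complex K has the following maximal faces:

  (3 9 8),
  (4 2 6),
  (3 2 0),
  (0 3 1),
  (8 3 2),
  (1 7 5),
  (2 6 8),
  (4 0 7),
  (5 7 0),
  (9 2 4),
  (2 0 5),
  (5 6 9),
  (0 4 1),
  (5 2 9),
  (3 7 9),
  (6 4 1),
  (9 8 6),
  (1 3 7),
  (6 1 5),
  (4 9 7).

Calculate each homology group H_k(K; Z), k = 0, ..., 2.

H_0 = Z,  H_1 = Z ⊕ Z/2Z,  H_2 = 0.

We work with the vertex ordering 0 < 1 < 2 < 3 < 4 < 5 < 6 < 7 < 8 < 9. The simplices of K, each written with vertices in increasing order, are:

  0-simplices (10): [0], [1], [2], [3], [4], [5], [6], [7], [8], [9]
  1-simplices (30): (30 of them)
  2-simplices (20): (20 of them)

giving chain groups C_0 ≅ Z^10, C_1 ≅ Z^30, C_2 ≅ Z^20.

Boundary ∂_1: C_1 → C_0 sends each edge [p,q] (with p < q) to q − p.
The 10×30 boundary matrix has rank 9 and Smith normal form diag(1,1,1,1,1,1,1,1,1).

Boundary ∂_2: C_2 → C_1 maps a triangle to the signed sum of its edges. For instance
  ∂[0,5,7] = [5,7] − [0,7] + [0,5],
  ∂[5,6,9] = [6,9] − [5,9] + [5,6].
The 30×20 boundary matrix has rank 20 and Smith normal form diag(1,1,1,1,1,1,1,1,1,1,1,1,1,1,1,1,1,1,1,2).

Reading off H_k = ker ∂_k / im ∂_{k+1}:

  H_0: rank C_0 − rank ∂_1 = 10 − 9 = 1, and the invariant factors of ∂_1 are all 1, so H_0 = Z.
  H_1: rank ker ∂_1 − rank ∂_2 = (30 − 9) − 20 = 1, and ∂_2 has invariant factor 2 > 1, so H_1 = Z ⊕ Z/2Z.
  H_2: rank ker ∂_2 − rank ∂_3 = (20 − 20) − 0 = 0, and there is no ∂_3, so H_2 = 0.

As a check, the Euler characteristic is 10 − 30 + 20 = 0, which agrees with 1 − 1 + 0 = 0.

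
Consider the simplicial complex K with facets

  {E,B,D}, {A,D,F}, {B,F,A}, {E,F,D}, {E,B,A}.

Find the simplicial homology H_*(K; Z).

H_0 = Z,  H_1 = Z,  H_2 = 0.

We work with the vertex ordering A < B < D < E < F. The simplices of K, each written with vertices in increasing order, are:

  0-simplices (5): A, B, D, E, F
  1-simplices (10): AB, AD, AE, AF, BD, BE, BF, DE, DF, EF
  2-simplices (5): ABE, ABF, ADF, BDE, DEF

Hence C_0 ≅ Z^5, C_1 ≅ Z^10, C_2 ≅ Z^5.

The boundary map ∂_1: C_1 → C_0 maps an edge to its endpoints' difference, ∂[p,q] = q − p.
The resulting 5×10 matrix has rank 4, and its Smith normal form has invariant factors (1,1,1,1).

∂_2: C_2 → C_1 acts by ∂[p,q,r] = [q,r] − [p,r] + [p,q]. For instance
  ∂BDE = DE − BE + BD,
  ∂DEF = EF − DF + DE.
The 10×5 boundary matrix has rank 5 and Smith normal form diag(1,1,1,1,1).

From H_k ≅ ker(∂_k) / im(∂_{k+1}) we obtain:

  H_0: rank C_0 − rank ∂_1 = 5 − 4 = 1, and the invariant factors of ∂_1 are all 1, so H_0 = Z.
  H_1: rank ker ∂_1 − rank ∂_2 = (10 − 4) − 5 = 1, and the invariant factors of ∂_2 are all 1, so H_1 = Z.
  H_2: rank ker ∂_2 − rank ∂_3 = (5 − 5) − 0 = 0, and there is no ∂_3, so H_2 = 0.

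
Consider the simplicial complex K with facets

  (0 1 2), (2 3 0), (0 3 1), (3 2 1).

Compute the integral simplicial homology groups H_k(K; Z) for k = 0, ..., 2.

K has 4 vertices, 6 edges, 4 triangles.
rank ∂_0 = 0, rank ∂_1 = 3 ⇒ b_0 = 4 − 0 − 3 = 1; all invariant factors of ∂_1 are 1 so no torsion. So H_0 = Z.
rank ∂_1 = 3, rank ∂_2 = 3 ⇒ b_1 = 6 − 3 − 3 = 0; all invariant factors of ∂_2 are 1 so no torsion. So H_1 = 0.
rank ∂_2 = 3, rank ∂_3 = 0 ⇒ b_2 = 4 − 3 − 0 = 1. So H_2 = Z.

H_0 ≅ Z,  H_1 = 0,  H_2 ≅ Z.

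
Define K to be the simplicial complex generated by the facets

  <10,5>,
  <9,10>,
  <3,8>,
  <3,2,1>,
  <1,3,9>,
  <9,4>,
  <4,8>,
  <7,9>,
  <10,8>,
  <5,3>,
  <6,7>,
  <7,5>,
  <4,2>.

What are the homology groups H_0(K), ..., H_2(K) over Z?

H_0 = Z,  H_1 = Z^5,  H_2 = 0.

Take the total order 1 < 2 < 3 < 4 < 5 < 6 < 7 < 8 < 9 < 10 on the vertex set. Then K (dimension 2) consists of the simplices:

  0-simplices (10): [1], [2], [3], [4], [5], [6], [7], [8], [9], [10]
  1-simplices (16): [1,2], [1,3], [1,9], [2,3], [2,4], [3,5], [3,8], [3,9], [4,8], [4,9], [5,7], [5,10], [6,7], [7,9], [8,10], [9,10]
  2-simplices (2): [1,2,3], [1,3,9]

giving chain groups C_0 ≅ Z^10, C_1 ≅ Z^16, C_2 ≅ Z^2.

Boundary ∂_1: C_1 → C_0 maps an edge to its endpoints' difference, ∂[p,q] = q − p.
As a 10×16 matrix over Z this has rank 9, with invariant factors (1,1,1,1,1,1,1,1,1).

Boundary ∂_2: C_2 → C_1 maps a triangle to the signed sum of its edges. For instance
  ∂[1,3,9] = [3,9] − [1,9] + [1,3],
  ∂[1,2,3] = [2,3] − [1,3] + [1,2].
As a 16×2 matrix over Z this has rank 2, with invariant factors (1,1).

Now H_k = ker ∂_k / im ∂_{k+1}, so:

  H_0: rank C_0 − rank ∂_1 = 10 − 9 = 1, and the invariant factors of ∂_1 are all 1, so H_0 ≅ Z.
  H_1: rank ker ∂_1 − rank ∂_2 = (16 − 9) − 2 = 5, and the invariant factors of ∂_2 are all 1, so H_1 ≅ Z^5.
  H_2: rank ker ∂_2 − rank ∂_3 = (2 − 2) − 0 = 0, and there is no ∂_3, so H_2 ≅ 0.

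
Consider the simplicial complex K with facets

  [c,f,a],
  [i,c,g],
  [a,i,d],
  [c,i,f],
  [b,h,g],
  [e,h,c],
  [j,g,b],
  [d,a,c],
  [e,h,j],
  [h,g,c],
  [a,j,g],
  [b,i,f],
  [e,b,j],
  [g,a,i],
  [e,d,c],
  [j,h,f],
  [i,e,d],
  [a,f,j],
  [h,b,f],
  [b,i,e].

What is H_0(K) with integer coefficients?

H_0 = Z.

Order the vertices as a < b < c < d < e < f < g < h < i < j. Listing each simplex with vertices in this order, K has dimension 2 with simplices:

  0-simplices (10): a, b, c, d, e, f, g, h, i, j
  1-simplices (30): ac, ad, af, ag, ai, aj, be, bf, bg, bh, bi, bj, cd, ce, cf, cg, ch, ci, de, di, eh, ei, ej, fh, fi, fj, gh, gi, gj, hj
  2-simplices (20): acd, acf, adi, afj, agi, agj, bei, bej, bfh, bfi, bgh, bgj, cde, ceh, cfi, cgh, cgi, dei, ehj, fhj

Hence C_0 ≅ Z^10, C_1 ≅ Z^30, C_2 ≅ Z^20.

Boundary ∂_1: C_1 → C_0 sends each edge [p,q] (with p < q) to q − p. For instance
  ∂ce = e − c.
The 10×30 boundary matrix has rank 9 and Smith normal form diag(1,1,1,1,1,1,1,1,1).

The boundary map ∂_2: C_2 → C_1 maps a triangle to the signed sum of its edges. For instance
  ∂acf = cf − af + ac,
  ∂bfi = fi − bi + bf.
The resulting 30×20 matrix has rank 20, and its Smith normal form has invariant factors (1,1,1,1,1,1,1,1,1,1,1,1,1,1,1,1,1,1,1,2).

From H_k ≅ ker(∂_k) / im(∂_{k+1}) we obtain:

  H_0: rank C_0 − rank ∂_1 = 10 − 9 = 1, and the invariant factors of ∂_1 are all 1, so H_0 ≅ Z.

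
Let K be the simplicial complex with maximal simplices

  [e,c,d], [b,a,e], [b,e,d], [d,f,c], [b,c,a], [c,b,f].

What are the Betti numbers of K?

Fix the vertex order a < b < c < d < e < f and write every simplex with vertices in increasing order. Then dim K = 2 and the simplices of K are:

  0-simplices (6): a, b, c, d, e, f
  1-simplices (12): ab, ac, ae, bc, bd, be, bf, cd, ce, cf, de, df
  2-simplices (6): abc, abe, bcf, bde, cde, cdf

so the chain groups are C_0 ≅ Z^6, C_1 ≅ Z^12, C_2 ≅ Z^6.

Boundary ∂_1: C_1 → C_0 maps an edge to its endpoints' difference, ∂[p,q] = q − p. For instance
  ∂bf = f − b.
The resulting 6×12 matrix has rank 5, and its Smith normal form has invariant factors (1,1,1,1,1).

∂_2: C_2 → C_1 maps a triangle to the signed sum of its edges. For instance
  ∂bcf = cf − bf + bc,
  ∂abe = be − ae + ab.
As a 12×6 matrix over Z this has rank 6, with invariant factors (1,1,1,1,1,1).

Reading off H_k = ker ∂_k / im ∂_{k+1}:

  H_0: rank C_0 − rank ∂_1 = 6 − 5 = 1, and the invariant factors of ∂_1 are all 1, so H_0 = Z.
  H_1: rank ker ∂_1 − rank ∂_2 = (12 − 5) − 6 = 1, and the invariant factors of ∂_2 are all 1, so H_1 = Z.
  H_2: rank ker ∂_2 − rank ∂_3 = (6 − 6) − 0 = 0, and there is no ∂_3, so H_2 = 0.

As a check, the Euler characteristic is 6 − 12 + 6 = 0, which agrees with 1 − 1 + 0 = 0.
(K is a triangulation of the cylinder S^1 x I.)

Hence the Betti numbers are b_0 = 1, b_1 = 1, b_2 = 0.

b_0 = 1, b_1 = 1, b_2 = 0.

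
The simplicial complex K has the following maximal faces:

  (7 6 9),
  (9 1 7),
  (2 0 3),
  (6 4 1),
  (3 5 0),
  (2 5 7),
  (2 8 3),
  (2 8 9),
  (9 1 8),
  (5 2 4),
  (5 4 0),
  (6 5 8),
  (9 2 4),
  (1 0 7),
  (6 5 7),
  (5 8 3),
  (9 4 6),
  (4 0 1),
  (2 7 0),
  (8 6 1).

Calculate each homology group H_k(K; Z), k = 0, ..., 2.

H_0 = Z,  H_1 = Z ⊕ Z/2,  H_2 = 0.

We work with the vertex ordering 0 < 1 < 2 < 3 < 4 < 5 < 6 < 7 < 8 < 9. The simplices of K, each written with vertices in increasing order, are:

  0-simplices (10): [0], [1], [2], [3], [4], [5], [6], [7], [8], [9]
  1-simplices (30): (30 of them)
  2-simplices (20): (20 of them)

giving chain groups C_0 ≅ Z^10, C_1 ≅ Z^30, C_2 ≅ Z^20.

∂_1: C_1 → C_0 sends each edge [p,q] (with p < q) to q − p. For instance
  ∂[2,4] = [4] − [2].
The 10×30 boundary matrix has rank 9 and Smith normal form diag(1,1,1,1,1,1,1,1,1).

∂_2: C_2 → C_1 acts by ∂[p,q,r] = [q,r] − [p,r] + [p,q]. For instance
  ∂[1,6,8] = [6,8] − [1,8] + [1,6],
  ∂[0,4,5] = [4,5] − [0,5] + [0,4].
As a 30×20 matrix over Z this has rank 20, with invariant factors (1,1,1,1,1,1,1,1,1,1,1,1,1,1,1,1,1,1,1,2).

Now H_k = ker ∂_k / im ∂_{k+1}, so:

  H_0: rank C_0 − rank ∂_1 = 10 − 9 = 1, and the invariant factors of ∂_1 are all 1, so H_0 ≅ Z.
  H_1: rank ker ∂_1 − rank ∂_2 = (30 − 9) − 20 = 1, and ∂_2 has invariant factor 2 > 1, so H_1 ≅ Z ⊕ Z/2.
  H_2: rank ker ∂_2 − rank ∂_3 = (20 − 20) − 0 = 0, and there is no ∂_3, so H_2 ≅ 0.

As a check, the Euler characteristic is 10 − 30 + 20 = 0, which agrees with 1 − 1 + 0 = 0.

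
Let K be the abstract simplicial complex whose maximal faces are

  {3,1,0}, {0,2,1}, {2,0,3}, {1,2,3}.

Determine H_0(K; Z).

We work with the vertex ordering 0 < 1 < 2 < 3. The simplices of K, each written with vertices in increasing order, are:

  0-simplices (4): [0], [1], [2], [3]
  1-simplices (6): [0,1], [0,2], [0,3], [1,2], [1,3], [2,3]
  2-simplices (4): [0,1,2], [0,1,3], [0,2,3], [1,2,3]

giving chain groups C_0 ≅ Z^4, C_1 ≅ Z^6, C_2 ≅ Z^4.

Boundary ∂_1: C_1 → C_0 sends each edge [p,q] (with p < q) to q − p.
The 4×6 boundary matrix has rank 3 and Smith normal form diag(1,1,1).

Boundary ∂_2: C_2 → C_1 sends each 2-simplex [p,q,r] to [q,r] − [p,r] + [p,q]. For instance
  ∂[1,2,3] = [2,3] − [1,3] + [1,2],
  ∂[0,1,2] = [1,2] − [0,2] + [0,1].
The 6×4 boundary matrix has rank 3 and Smith normal form diag(1,1,1).

Now H_k = ker ∂_k / im ∂_{k+1}, so:

  H_0: rank C_0 − rank ∂_1 = 4 − 3 = 1, and the invariant factors of ∂_1 are all 1, so H_0 = Z.

H_0 = Z.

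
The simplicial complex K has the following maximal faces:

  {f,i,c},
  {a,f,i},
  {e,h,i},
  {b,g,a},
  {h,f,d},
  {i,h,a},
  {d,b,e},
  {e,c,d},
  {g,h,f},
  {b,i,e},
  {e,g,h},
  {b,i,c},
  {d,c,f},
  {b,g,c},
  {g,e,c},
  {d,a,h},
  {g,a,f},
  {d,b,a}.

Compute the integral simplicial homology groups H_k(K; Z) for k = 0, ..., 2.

K has 9 vertices, 27 edges, 18 triangles.
rank ∂_0 = 0, rank ∂_1 = 8 ⇒ b_0 = 9 − 0 − 8 = 1; all invariant factors of ∂_1 are 1 so no torsion. So H_0 = Z.
rank ∂_1 = 8, rank ∂_2 = 18 ⇒ b_1 = 27 − 8 − 18 = 1; ∂_2 has invariant factor(s) [2] giving torsion. So H_1 = Z ⊕ Z/2.
rank ∂_2 = 18, rank ∂_3 = 0 ⇒ b_2 = 18 − 18 − 0 = 0. So H_2 = 0.

H_0 ≅ Z,  H_1 ≅ Z ⊕ Z/2,  H_2 = 0.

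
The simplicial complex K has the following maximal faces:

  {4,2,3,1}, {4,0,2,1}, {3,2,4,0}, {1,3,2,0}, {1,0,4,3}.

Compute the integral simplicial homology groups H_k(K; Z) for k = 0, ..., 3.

We work with the vertex ordering 0 < 1 < 2 < 3 < 4. The simplices of K, each written with vertices in increasing order, are:

  0-simplices (5): [0], [1], [2], [3], [4]
  1-simplices (10): [0,1], [0,2], [0,3], [0,4], [1,2], [1,3], [1,4], [2,3], [2,4], [3,4]
  2-simplices (10): [0,1,2], [0,1,3], [0,1,4], [0,2,3], [0,2,4], [0,3,4], [1,2,3], [1,2,4], [1,3,4], [2,3,4]
  3-simplices (5): [0,1,2,3], [0,1,2,4], [0,1,3,4], [0,2,3,4], [1,2,3,4]

giving chain groups C_0 ≅ Z^5, C_1 ≅ Z^10, C_2 ≅ Z^10, C_3 ≅ Z^5.

The boundary map ∂_1: C_1 → C_0 is given by ∂[p,q] = [q] − [p].
The 5×10 boundary matrix has rank 4 and Smith normal form diag(1,1,1,1).

∂_2: C_2 → C_1 acts by ∂[p,q,r] = [q,r] − [p,r] + [p,q]. For instance
  ∂[2,3,4] = [3,4] − [2,4] + [2,3],
  ∂[1,3,4] = [3,4] − [1,4] + [1,3].
The resulting 10×10 matrix has rank 6, and its Smith normal form has invariant factors (1,1,1,1,1,1).

Boundary ∂_3: C_3 → C_2 sends each 3-simplex σ to the alternating sum Σ_i (−1)^i (σ with its i-th vertex removed). For instance
  ∂[0,1,2,3] = [1,2,3] − [0,2,3] + [0,1,3] − [0,1,2],
  ∂[0,1,2,4] = [1,2,4] − [0,2,4] + [0,1,4] − [0,1,2].
The 10×5 boundary matrix has rank 4 and Smith normal form diag(1,1,1,1).

Now H_k = ker ∂_k / im ∂_{k+1}, so:

  H_0: rank C_0 − rank ∂_1 = 5 − 4 = 1, and the invariant factors of ∂_1 are all 1, so H_0 = Z.
  H_1: rank ker ∂_1 − rank ∂_2 = (10 − 4) − 6 = 0, and the invariant factors of ∂_2 are all 1, so H_1 = 0.
  H_2: rank ker ∂_2 − rank ∂_3 = (10 − 6) − 4 = 0, and the invariant factors of ∂_3 are all 1, so H_2 = 0.
  H_3: rank ker ∂_3 − rank ∂_4 = (5 − 4) − 0 = 1, and there is no ∂_4, so H_3 = Z.

As a check, the Euler characteristic is 5 − 10 + 10 − 5 = 0, which agrees with 1 − 0 + 0 − 1 = 0.

H_0 = Z,  H_1 = 0,  H_2 = 0,  H_3 = Z.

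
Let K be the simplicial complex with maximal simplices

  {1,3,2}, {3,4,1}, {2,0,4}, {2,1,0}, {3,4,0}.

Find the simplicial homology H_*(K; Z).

Fix the vertex order 0 < 1 < 2 < 3 < 4 and write every simplex with vertices in increasing order. Then dim K = 2 and the simplices of K are:

  0-simplices (5): [0], [1], [2], [3], [4]
  1-simplices (10): [0,1], [0,2], [0,3], [0,4], [1,2], [1,3], [1,4], [2,3], [2,4], [3,4]
  2-simplices (5): [0,1,2], [0,2,4], [0,3,4], [1,2,3], [1,3,4]

Hence C_0 ≅ Z^5, C_1 ≅ Z^10, C_2 ≅ Z^5.

The boundary map ∂_1: C_1 → C_0 is given by ∂[p,q] = [q] − [p]. For instance
  ∂[0,1] = [1] − [0].
This gives a 5×10 integer matrix of rank 4; reducing to Smith normal form yields diagonal entries (1,1,1,1).

Boundary ∂_2: C_2 → C_1 acts by ∂[p,q,r] = [q,r] − [p,r] + [p,q]. For instance
  ∂[1,3,4] = [3,4] − [1,4] + [1,3],
  ∂[1,2,3] = [2,3] − [1,3] + [1,2].
This gives a 10×5 integer matrix of rank 5; reducing to Smith normal form yields diagonal entries (1,1,1,1,1).

From H_k ≅ ker(∂_k) / im(∂_{k+1}) we obtain:

  H_0: rank C_0 − rank ∂_1 = 5 − 4 = 1, and the invariant factors of ∂_1 are all 1, so H_0 = Z.
  H_1: rank ker ∂_1 − rank ∂_2 = (10 − 4) − 5 = 1, and the invariant factors of ∂_2 are all 1, so H_1 = Z.
  H_2: rank ker ∂_2 − rank ∂_3 = (5 − 5) − 0 = 0, and there is no ∂_3, so H_2 = 0.

(K is a triangulation of the Möbius band.)

H_0 = Z,  H_1 = Z,  H_2 = 0.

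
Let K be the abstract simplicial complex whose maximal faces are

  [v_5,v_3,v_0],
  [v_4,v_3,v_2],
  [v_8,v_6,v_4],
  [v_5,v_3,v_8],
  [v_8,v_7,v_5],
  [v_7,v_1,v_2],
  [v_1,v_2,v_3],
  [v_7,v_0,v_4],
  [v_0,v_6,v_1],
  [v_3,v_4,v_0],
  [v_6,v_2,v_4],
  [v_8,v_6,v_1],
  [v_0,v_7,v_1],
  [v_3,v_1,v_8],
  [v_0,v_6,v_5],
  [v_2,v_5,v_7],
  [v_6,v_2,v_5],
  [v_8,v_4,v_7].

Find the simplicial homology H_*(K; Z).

H_0 = Z,  H_1 = Z^2,  H_2 = Z.

K has 9 vertices, 27 edges, 18 triangles.
rank ∂_0 = 0, rank ∂_1 = 8 ⇒ b_0 = 9 − 0 − 8 = 1; all invariant factors of ∂_1 are 1 so no torsion. So H_0 ≅ Z.
rank ∂_1 = 8, rank ∂_2 = 17 ⇒ b_1 = 27 − 8 − 17 = 2; all invariant factors of ∂_2 are 1 so no torsion. So H_1 ≅ Z^2.
rank ∂_2 = 17, rank ∂_3 = 0 ⇒ b_2 = 18 − 17 − 0 = 1. So H_2 ≅ Z.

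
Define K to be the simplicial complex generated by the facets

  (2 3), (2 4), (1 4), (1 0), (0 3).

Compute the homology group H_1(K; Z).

H_1 ≅ Z.

We work with the vertex ordering 0 < 1 < 2 < 3 < 4. The simplices of K, each written with vertices in increasing order, are:

  0-simplices (5): [0], [1], [2], [3], [4]
  1-simplices (5): [0,1], [0,3], [1,4], [2,3], [2,4]

giving chain groups C_0 ≅ Z^5, C_1 ≅ Z^5.

Boundary ∂_1: C_1 → C_0 sends each edge [p,q] (with p < q) to q − p.
As a 5×5 matrix over Z this has rank 4, with invariant factors (1,1,1,1).

Computing H_k = (kernel of ∂_k) / (image of ∂_{k+1}):

  H_1: rank ker ∂_1 − rank ∂_2 = (5 − 4) − 0 = 1, and there is no ∂_2, so H_1 ≅ Z.

(K is a triangulation of the circle S^1.)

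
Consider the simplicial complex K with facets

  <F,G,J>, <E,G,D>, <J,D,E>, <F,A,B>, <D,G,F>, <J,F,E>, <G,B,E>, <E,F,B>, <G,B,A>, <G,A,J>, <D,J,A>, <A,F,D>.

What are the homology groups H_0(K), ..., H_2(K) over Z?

H_0 ≅ Z,  H_1 ≅ Z/2Z,  H_2 = 0.

K has 7 vertices, 18 edges, 12 triangles.
rank ∂_0 = 0, rank ∂_1 = 6 ⇒ b_0 = 7 − 0 − 6 = 1; all invariant factors of ∂_1 are 1 so no torsion. So H_0 ≅ Z.
rank ∂_1 = 6, rank ∂_2 = 12 ⇒ b_1 = 18 − 6 − 12 = 0; ∂_2 has invariant factor(s) [2] giving torsion. So H_1 ≅ Z/2Z.
rank ∂_2 = 12, rank ∂_3 = 0 ⇒ b_2 = 12 − 12 − 0 = 0. So H_2 ≅ 0.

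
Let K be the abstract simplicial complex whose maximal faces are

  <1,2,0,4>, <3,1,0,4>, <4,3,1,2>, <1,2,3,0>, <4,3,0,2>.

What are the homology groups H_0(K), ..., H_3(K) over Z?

Fix the vertex order 0 < 1 < 2 < 3 < 4 and write every simplex with vertices in increasing order. Then dim K = 3 and the simplices of K are:

  0-simplices (5): [0], [1], [2], [3], [4]
  1-simplices (10): [0,1], [0,2], [0,3], [0,4], [1,2], [1,3], [1,4], [2,3], [2,4], [3,4]
  2-simplices (10): [0,1,2], [0,1,3], [0,1,4], [0,2,3], [0,2,4], [0,3,4], [1,2,3], [1,2,4], [1,3,4], [2,3,4]
  3-simplices (5): [0,1,2,3], [0,1,2,4], [0,1,3,4], [0,2,3,4], [1,2,3,4]

Hence C_0 ≅ Z^5, C_1 ≅ Z^10, C_2 ≅ Z^10, C_3 ≅ Z^5.

∂_1: C_1 → C_0 sends each edge [p,q] (with p < q) to q − p. For instance
  ∂[1,2] = [2] − [1].
The resulting 5×10 matrix has rank 4, and its Smith normal form has invariant factors (1,1,1,1).

The boundary map ∂_2: C_2 → C_1 acts by ∂[p,q,r] = [q,r] − [p,r] + [p,q]. For instance
  ∂[1,3,4] = [3,4] − [1,4] + [1,3],
  ∂[0,1,4] = [1,4] − [0,4] + [0,1].
The 10×10 boundary matrix has rank 6 and Smith normal form diag(1,1,1,1,1,1).

∂_3: C_3 → C_2 sends each 3-simplex σ to the alternating sum Σ_i (−1)^i (σ with its i-th vertex removed). For instance
  ∂[0,2,3,4] = [2,3,4] − [0,3,4] + [0,2,4] − [0,2,3],
  ∂[0,1,2,4] = [1,2,4] − [0,2,4] + [0,1,4] − [0,1,2].
This gives a 10×5 integer matrix of rank 4; reducing to Smith normal form yields diagonal entries (1,1,1,1).

From H_k ≅ ker(∂_k) / im(∂_{k+1}) we obtain:

  H_0: rank C_0 − rank ∂_1 = 5 − 4 = 1, and the invariant factors of ∂_1 are all 1, so H_0 ≅ Z.
  H_1: rank ker ∂_1 − rank ∂_2 = (10 − 4) − 6 = 0, and the invariant factors of ∂_2 are all 1, so H_1 ≅ 0.
  H_2: rank ker ∂_2 − rank ∂_3 = (10 − 6) − 4 = 0, and the invariant factors of ∂_3 are all 1, so H_2 ≅ 0.
  H_3: rank ker ∂_3 − rank ∂_4 = (5 − 4) − 0 = 1, and there is no ∂_4, so H_3 ≅ Z.

H_0 ≅ Z,  H_1 = 0,  H_2 = 0,  H_3 ≅ Z.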